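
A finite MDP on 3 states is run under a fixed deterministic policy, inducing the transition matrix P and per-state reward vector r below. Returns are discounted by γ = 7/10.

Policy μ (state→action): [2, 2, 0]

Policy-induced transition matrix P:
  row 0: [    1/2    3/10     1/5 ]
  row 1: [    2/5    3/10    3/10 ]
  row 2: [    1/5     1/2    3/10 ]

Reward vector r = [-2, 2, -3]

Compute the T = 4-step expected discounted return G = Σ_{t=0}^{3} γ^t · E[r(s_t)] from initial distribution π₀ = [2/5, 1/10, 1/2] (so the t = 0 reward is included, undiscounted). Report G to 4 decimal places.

t=0: π = [0.4000, 0.1000, 0.5000], E[r] = -2.1000, γ^t·E[r] = -2.100000, running G = -2.100000
t=1: π = [0.3400, 0.4000, 0.2600], E[r] = -0.6600, γ^t·E[r] = -0.462000, running G = -2.562000
t=2: π = [0.3820, 0.3520, 0.2660], E[r] = -0.8580, γ^t·E[r] = -0.420420, running G = -2.982420
t=3: π = [0.3850, 0.3532, 0.2618], E[r] = -0.8490, γ^t·E[r] = -0.291207, running G = -3.273627

G = -3.2736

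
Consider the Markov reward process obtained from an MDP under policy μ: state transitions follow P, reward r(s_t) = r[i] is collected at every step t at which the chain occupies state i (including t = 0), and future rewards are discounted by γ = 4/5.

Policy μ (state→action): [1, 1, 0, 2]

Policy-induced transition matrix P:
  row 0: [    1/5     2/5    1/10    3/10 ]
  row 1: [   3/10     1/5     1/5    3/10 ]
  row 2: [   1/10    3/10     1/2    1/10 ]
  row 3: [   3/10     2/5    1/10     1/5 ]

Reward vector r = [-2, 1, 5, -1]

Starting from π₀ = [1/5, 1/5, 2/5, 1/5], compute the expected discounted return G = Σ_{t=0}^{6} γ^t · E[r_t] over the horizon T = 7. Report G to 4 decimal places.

G = 4.1622

t=0: π = [0.2000, 0.2000, 0.4000, 0.2000], E[r] = 1.6000, γ^t·E[r] = 1.600000, running G = 1.600000
t=1: π = [0.2000, 0.3200, 0.2800, 0.2000], E[r] = 1.1200, γ^t·E[r] = 0.896000, running G = 2.496000
t=2: π = [0.2240, 0.3080, 0.2440, 0.2240], E[r] = 0.8560, γ^t·E[r] = 0.547840, running G = 3.043840
t=3: π = [0.2288, 0.3140, 0.2284, 0.2288], E[r] = 0.7696, γ^t·E[r] = 0.394035, running G = 3.437875
t=4: π = [0.2314, 0.3144, 0.2228, 0.2314], E[r] = 0.7338, γ^t·E[r] = 0.300581, running G = 3.738456
t=5: π = [0.2323, 0.3149, 0.2205, 0.2323], E[r] = 0.7206, γ^t·E[r] = 0.236139, running G = 3.974595
t=6: π = [0.2327, 0.3150, 0.2197, 0.2327], E[r] = 0.7155, γ^t·E[r] = 0.187563, running G = 4.162159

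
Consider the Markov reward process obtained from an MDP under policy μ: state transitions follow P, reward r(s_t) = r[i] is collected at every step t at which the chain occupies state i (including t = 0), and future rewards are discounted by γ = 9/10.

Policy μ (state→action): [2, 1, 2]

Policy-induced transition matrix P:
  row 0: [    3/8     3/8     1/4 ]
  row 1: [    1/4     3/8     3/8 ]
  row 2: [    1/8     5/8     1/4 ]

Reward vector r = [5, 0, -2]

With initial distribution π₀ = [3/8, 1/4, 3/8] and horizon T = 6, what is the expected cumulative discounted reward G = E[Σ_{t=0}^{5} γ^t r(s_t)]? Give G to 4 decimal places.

G = 3.4219

t=0: π = [0.3750, 0.2500, 0.3750], E[r] = 1.1250, γ^t·E[r] = 1.125000, running G = 1.125000
t=1: π = [0.2500, 0.4688, 0.2813], E[r] = 0.6875, γ^t·E[r] = 0.618750, running G = 1.743750
t=2: π = [0.2461, 0.4453, 0.3086], E[r] = 0.6133, γ^t·E[r] = 0.496758, running G = 2.240508
t=3: π = [0.2422, 0.4521, 0.3057], E[r] = 0.5996, γ^t·E[r] = 0.437115, running G = 2.677623
t=4: π = [0.2421, 0.4514, 0.3065], E[r] = 0.5973, γ^t·E[r] = 0.391882, running G = 3.069505
t=5: π = [0.2419, 0.4516, 0.3064], E[r] = 0.5969, γ^t·E[r] = 0.352442, running G = 3.421947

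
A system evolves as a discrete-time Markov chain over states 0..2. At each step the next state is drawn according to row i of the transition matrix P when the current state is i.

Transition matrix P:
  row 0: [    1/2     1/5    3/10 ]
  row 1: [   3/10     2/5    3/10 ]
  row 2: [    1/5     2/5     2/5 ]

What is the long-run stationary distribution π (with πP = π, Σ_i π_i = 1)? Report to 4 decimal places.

π = [0.3333, 0.3333, 0.3333]

Balance equations π_j = Σ_i π_i·P[i][j]:
  π_0 = 1/2·π_0 + 3/10·π_1 + 1/5·π_2
  π_1 = 1/5·π_0 + 2/5·π_1 + 2/5·π_2
  normalize: π_0 + π_1 + π_2 = 1
Solving the linear system gives exactly π = [1/3, 1/3, 1/3].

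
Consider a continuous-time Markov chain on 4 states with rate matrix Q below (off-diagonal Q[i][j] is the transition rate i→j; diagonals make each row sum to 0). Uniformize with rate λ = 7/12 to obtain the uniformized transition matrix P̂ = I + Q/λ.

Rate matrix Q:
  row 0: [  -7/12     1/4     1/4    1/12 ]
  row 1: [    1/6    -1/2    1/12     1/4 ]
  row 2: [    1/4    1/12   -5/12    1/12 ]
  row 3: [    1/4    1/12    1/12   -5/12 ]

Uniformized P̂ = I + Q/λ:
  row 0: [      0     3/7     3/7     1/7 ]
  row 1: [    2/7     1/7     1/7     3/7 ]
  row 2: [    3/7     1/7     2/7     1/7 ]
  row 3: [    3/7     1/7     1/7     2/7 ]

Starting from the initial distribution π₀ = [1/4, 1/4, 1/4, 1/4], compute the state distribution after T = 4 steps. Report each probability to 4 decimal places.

t=0: π = [0.2500, 0.2500, 0.2500, 0.2500]
t=1: π = [0.2857, 0.2143, 0.2500, 0.2500]
t=2: π = [0.2755, 0.2245, 0.2602, 0.2398]
t=3: π = [0.2784, 0.2216, 0.2587, 0.2413]
t=4: π = [0.2776, 0.2224, 0.2594, 0.2406]

π = [0.2776, 0.2224, 0.2594, 0.2406]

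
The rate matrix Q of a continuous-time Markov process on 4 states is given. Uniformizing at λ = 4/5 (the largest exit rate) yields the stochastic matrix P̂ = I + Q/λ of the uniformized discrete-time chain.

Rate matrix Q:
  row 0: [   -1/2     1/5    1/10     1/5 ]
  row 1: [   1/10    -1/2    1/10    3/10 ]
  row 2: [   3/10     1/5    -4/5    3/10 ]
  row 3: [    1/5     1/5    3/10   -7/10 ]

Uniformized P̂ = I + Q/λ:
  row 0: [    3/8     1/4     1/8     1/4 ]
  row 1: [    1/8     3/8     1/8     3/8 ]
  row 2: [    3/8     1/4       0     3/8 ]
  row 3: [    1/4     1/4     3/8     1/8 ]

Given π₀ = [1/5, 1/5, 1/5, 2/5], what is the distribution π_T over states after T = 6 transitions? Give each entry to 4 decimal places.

t=0: π = [0.2000, 0.2000, 0.2000, 0.4000]
t=1: π = [0.2750, 0.2750, 0.2000, 0.2500]
t=2: π = [0.2750, 0.2844, 0.1625, 0.2781]
t=3: π = [0.2691, 0.2855, 0.1742, 0.2711]
t=4: π = [0.2697, 0.2857, 0.1710, 0.2736]
t=5: π = [0.2694, 0.2857, 0.1720, 0.2729]
t=6: π = [0.2695, 0.2857, 0.1717, 0.2731]

π = [0.2695, 0.2857, 0.1717, 0.2731]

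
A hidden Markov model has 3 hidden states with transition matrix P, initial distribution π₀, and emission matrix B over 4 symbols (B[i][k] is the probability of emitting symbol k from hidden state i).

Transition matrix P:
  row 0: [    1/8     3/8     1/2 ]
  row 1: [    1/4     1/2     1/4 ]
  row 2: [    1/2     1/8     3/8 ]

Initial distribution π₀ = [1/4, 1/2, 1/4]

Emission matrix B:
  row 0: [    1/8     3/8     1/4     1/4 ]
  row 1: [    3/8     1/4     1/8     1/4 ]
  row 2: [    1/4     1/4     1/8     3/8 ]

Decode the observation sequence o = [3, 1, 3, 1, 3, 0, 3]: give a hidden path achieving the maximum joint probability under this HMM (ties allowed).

path = [2, 0, 2, 0, 2, 2, 2]

t=0: δ = [6.250e-02, 1.250e-01, 9.375e-02]  (obs o_0=3)
t=1: δ = [1.758e-02, 1.562e-02, 8.789e-03]  ψ = [2, 1, 2]  (obs o_1=1)
t=2: δ = [1.099e-03, 1.953e-03, 3.296e-03]  ψ = [2, 1, 0]  (obs o_2=3)
t=3: δ = [6.180e-04, 2.441e-04, 3.090e-04]  ψ = [2, 1, 2]  (obs o_3=1)
t=4: δ = [3.862e-05, 5.794e-05, 1.159e-04]  ψ = [2, 0, 0]  (obs o_4=3)
t=5: δ = [7.242e-06, 1.086e-05, 1.086e-05]  ψ = [2, 1, 2]  (obs o_5=0)
t=6: δ = [1.358e-06, 1.358e-06, 1.528e-06]  ψ = [2, 1, 2]  (obs o_6=3)
backtrack: best end state = 2; path = [2, 0, 2, 0, 2, 2, 2]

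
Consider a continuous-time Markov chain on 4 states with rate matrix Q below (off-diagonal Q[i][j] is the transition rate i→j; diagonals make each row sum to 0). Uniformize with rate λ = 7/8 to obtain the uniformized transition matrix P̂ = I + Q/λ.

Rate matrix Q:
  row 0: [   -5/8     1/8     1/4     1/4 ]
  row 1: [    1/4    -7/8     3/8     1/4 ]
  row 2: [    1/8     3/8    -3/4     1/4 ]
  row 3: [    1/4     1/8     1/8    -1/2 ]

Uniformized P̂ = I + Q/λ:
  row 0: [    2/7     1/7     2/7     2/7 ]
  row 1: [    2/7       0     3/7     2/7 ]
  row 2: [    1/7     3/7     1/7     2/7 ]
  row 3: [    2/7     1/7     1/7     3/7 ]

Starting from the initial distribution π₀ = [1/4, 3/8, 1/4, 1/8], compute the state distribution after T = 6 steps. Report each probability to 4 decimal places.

t=0: π = [0.2500, 0.3750, 0.2500, 0.1250]
t=1: π = [0.2500, 0.1607, 0.2857, 0.3036]
t=2: π = [0.2449, 0.2015, 0.2245, 0.3291]
t=3: π = [0.2536, 0.1782, 0.2354, 0.3327]
t=4: π = [0.2521, 0.1847, 0.2300, 0.3332]
t=5: π = [0.2529, 0.1822, 0.2316, 0.3333]
t=6: π = [0.2526, 0.1830, 0.2310, 0.3333]

π = [0.2526, 0.1830, 0.2310, 0.3333]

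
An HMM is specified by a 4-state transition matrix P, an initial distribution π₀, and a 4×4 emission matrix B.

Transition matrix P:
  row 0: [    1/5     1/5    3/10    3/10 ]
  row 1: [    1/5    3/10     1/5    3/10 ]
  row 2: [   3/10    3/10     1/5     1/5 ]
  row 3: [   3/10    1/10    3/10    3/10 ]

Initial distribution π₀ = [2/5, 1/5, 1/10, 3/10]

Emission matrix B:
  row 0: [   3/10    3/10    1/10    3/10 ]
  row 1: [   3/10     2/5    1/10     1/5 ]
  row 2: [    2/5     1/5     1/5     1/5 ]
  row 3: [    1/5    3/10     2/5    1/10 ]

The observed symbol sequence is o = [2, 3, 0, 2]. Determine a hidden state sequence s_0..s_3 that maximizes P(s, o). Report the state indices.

path = [3, 0, 2, 3]

t=0: δ = [4.000e-02, 2.000e-02, 2.000e-02, 1.200e-01]  (obs o_0=2)
t=1: δ = [1.080e-02, 2.400e-03, 7.200e-03, 3.600e-03]  ψ = [3, 3, 3, 3]  (obs o_1=3)
t=2: δ = [6.480e-04, 6.480e-04, 1.296e-03, 6.480e-04]  ψ = [0, 0, 0, 0]  (obs o_2=0)
t=3: δ = [3.888e-05, 3.888e-05, 5.184e-05, 1.037e-04]  ψ = [2, 2, 2, 2]  (obs o_3=2)
backtrack: best end state = 3; path = [3, 0, 2, 3]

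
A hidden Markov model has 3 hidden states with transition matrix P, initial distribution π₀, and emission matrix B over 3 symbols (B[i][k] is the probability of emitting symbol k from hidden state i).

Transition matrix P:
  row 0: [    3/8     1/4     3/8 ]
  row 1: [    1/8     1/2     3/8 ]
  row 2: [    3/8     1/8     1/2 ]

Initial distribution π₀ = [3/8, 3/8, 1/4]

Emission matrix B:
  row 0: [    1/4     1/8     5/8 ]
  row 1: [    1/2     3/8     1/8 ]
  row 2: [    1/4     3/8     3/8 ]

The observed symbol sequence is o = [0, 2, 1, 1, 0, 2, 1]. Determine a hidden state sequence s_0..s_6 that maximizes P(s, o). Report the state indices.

path = [1, 2, 2, 2, 2, 2, 2]

t=0: δ = [9.375e-02, 1.875e-01, 6.250e-02]  (obs o_0=0)
t=1: δ = [2.197e-02, 1.172e-02, 2.637e-02]  ψ = [0, 1, 1]  (obs o_1=2)
t=2: δ = [1.236e-03, 2.197e-03, 4.944e-03]  ψ = [2, 1, 2]  (obs o_2=1)
t=3: δ = [2.317e-04, 4.120e-04, 9.270e-04]  ψ = [2, 1, 2]  (obs o_3=1)
t=4: δ = [8.690e-05, 1.030e-04, 1.159e-04]  ψ = [2, 1, 2]  (obs o_4=0)
t=5: δ = [2.716e-05, 6.437e-06, 2.173e-05]  ψ = [2, 1, 2]  (obs o_5=2)
t=6: δ = [1.273e-06, 2.546e-06, 4.074e-06]  ψ = [0, 0, 2]  (obs o_6=1)
backtrack: best end state = 2; path = [1, 2, 2, 2, 2, 2, 2]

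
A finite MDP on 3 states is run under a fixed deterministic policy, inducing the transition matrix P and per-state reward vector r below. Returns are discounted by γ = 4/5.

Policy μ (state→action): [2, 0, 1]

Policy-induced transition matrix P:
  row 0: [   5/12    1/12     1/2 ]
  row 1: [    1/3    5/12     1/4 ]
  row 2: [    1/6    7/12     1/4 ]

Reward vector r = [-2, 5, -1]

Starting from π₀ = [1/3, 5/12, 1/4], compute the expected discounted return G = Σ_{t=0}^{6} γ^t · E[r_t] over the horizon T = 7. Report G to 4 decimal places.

G = 3.7301

t=0: π = [0.3333, 0.4167, 0.2500], E[r] = 1.1667, γ^t·E[r] = 1.166667, running G = 1.166667
t=1: π = [0.3194, 0.3472, 0.3333], E[r] = 0.7639, γ^t·E[r] = 0.611111, running G = 1.777778
t=2: π = [0.3044, 0.3657, 0.3299], E[r] = 0.8900, γ^t·E[r] = 0.569630, running G = 2.347407
t=3: π = [0.3037, 0.3702, 0.3261], E[r] = 0.9173, γ^t·E[r] = 0.469679, running G = 2.817086
t=4: π = [0.3043, 0.3698, 0.3259], E[r] = 0.9144, γ^t·E[r] = 0.374522, running G = 3.191608
t=5: π = [0.3044, 0.3696, 0.3261], E[r] = 0.9130, γ^t·E[r] = 0.299163, running G = 3.490772
t=6: π = [0.3044, 0.3696, 0.3261], E[r] = 0.9130, γ^t·E[r] = 0.239333, running G = 3.730105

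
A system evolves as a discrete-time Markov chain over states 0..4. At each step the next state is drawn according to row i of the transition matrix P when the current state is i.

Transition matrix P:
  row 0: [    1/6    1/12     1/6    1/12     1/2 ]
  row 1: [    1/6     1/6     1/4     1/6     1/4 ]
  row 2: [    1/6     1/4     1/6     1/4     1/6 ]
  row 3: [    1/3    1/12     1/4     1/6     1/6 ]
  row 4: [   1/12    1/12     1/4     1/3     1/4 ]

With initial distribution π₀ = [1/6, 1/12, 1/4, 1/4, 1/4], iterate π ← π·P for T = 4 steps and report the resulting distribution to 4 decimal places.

t=0: π = [0.1667, 0.0833, 0.2500, 0.2500, 0.2500]
t=1: π = [0.1875, 0.1319, 0.2153, 0.2153, 0.2500]
t=2: π = [0.1817, 0.1302, 0.2164, 0.2106, 0.2610]
t=3: π = [0.1800, 0.1303, 0.2168, 0.2131, 0.2598]
t=4: π = [0.1805, 0.1303, 0.2169, 0.2130, 0.2592]

π = [0.1805, 0.1303, 0.2169, 0.2130, 0.2592]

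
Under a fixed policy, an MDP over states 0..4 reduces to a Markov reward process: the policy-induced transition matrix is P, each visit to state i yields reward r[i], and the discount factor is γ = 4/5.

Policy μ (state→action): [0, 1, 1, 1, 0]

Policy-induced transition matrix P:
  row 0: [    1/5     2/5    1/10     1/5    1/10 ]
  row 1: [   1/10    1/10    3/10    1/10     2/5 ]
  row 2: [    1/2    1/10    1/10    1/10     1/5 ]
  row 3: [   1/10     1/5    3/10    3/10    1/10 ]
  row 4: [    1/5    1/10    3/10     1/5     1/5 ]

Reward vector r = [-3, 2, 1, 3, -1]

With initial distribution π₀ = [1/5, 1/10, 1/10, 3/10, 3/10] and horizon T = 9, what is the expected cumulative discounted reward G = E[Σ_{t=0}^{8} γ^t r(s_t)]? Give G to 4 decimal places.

G = 1.2968

t=0: π = [0.2000, 0.1000, 0.1000, 0.3000, 0.3000], E[r] = 0.3000, γ^t·E[r] = 0.300000, running G = 0.300000
t=1: π = [0.1900, 0.1900, 0.2400, 0.2100, 0.1700], E[r] = 0.5100, γ^t·E[r] = 0.408000, running G = 0.708000
t=2: π = [0.2320, 0.1780, 0.2140, 0.1780, 0.1980], E[r] = 0.2100, γ^t·E[r] = 0.134400, running G = 0.842400
t=3: π = [0.2286, 0.1874, 0.2108, 0.1786, 0.1946], E[r] = 0.2410, γ^t·E[r] = 0.123392, running G = 0.965792
t=4: π = [0.2266, 0.1864, 0.2121, 0.1780, 0.1968], E[r] = 0.2424, γ^t·E[r] = 0.099303, running G = 1.065095
t=5: π = [0.2272, 0.1858, 0.2122, 0.1779, 0.1968], E[r] = 0.2393, γ^t·E[r] = 0.078414, running G = 1.143509
t=6: π = [0.2273, 0.1860, 0.2121, 0.1780, 0.1966], E[r] = 0.2394, γ^t·E[r] = 0.062768, running G = 1.206277
t=7: π = [0.2272, 0.1860, 0.2121, 0.1780, 0.1967], E[r] = 0.2397, γ^t·E[r] = 0.050267, running G = 1.256545
t=8: π = [0.2272, 0.1860, 0.2121, 0.1780, 0.1967], E[r] = 0.2397, γ^t·E[r] = 0.040207, running G = 1.296751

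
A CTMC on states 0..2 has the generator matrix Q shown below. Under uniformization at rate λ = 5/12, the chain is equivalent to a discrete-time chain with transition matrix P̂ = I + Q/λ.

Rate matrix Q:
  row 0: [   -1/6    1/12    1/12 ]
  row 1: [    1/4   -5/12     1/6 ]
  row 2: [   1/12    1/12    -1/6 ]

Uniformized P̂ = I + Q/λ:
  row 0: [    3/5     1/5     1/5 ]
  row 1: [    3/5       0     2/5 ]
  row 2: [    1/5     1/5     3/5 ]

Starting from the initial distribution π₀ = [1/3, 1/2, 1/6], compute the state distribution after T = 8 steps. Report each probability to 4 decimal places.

t=0: π = [0.3333, 0.5000, 0.1667]
t=1: π = [0.5333, 0.1000, 0.3667]
t=2: π = [0.4533, 0.1800, 0.3667]
t=3: π = [0.4533, 0.1640, 0.3827]
t=4: π = [0.4469, 0.1672, 0.3859]
t=5: π = [0.4457, 0.1666, 0.3878]
t=6: π = [0.4449, 0.1667, 0.3884]
t=7: π = [0.4446, 0.1667, 0.3887]
t=8: π = [0.4445, 0.1667, 0.3888]

π = [0.4445, 0.1667, 0.3888]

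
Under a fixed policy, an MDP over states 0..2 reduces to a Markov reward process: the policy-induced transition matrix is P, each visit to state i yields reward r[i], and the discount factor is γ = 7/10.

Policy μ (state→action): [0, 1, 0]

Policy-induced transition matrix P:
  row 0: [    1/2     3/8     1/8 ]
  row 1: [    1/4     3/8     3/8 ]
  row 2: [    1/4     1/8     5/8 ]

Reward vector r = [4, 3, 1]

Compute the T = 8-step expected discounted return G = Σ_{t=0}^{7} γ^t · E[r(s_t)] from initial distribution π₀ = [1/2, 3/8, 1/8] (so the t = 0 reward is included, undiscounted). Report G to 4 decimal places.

G = 8.9549

t=0: π = [0.5000, 0.3750, 0.1250], E[r] = 3.2500, γ^t·E[r] = 3.250000, running G = 3.250000
t=1: π = [0.3750, 0.3438, 0.2813], E[r] = 2.8125, γ^t·E[r] = 1.968750, running G = 5.218750
t=2: π = [0.3438, 0.3047, 0.3516], E[r] = 2.6406, γ^t·E[r] = 1.293906, running G = 6.512656
t=3: π = [0.3359, 0.2871, 0.3770], E[r] = 2.5820, γ^t·E[r] = 0.885637, running G = 7.398293
t=4: π = [0.3340, 0.2808, 0.3853], E[r] = 2.5635, γ^t·E[r] = 0.615491, running G = 8.013784
t=5: π = [0.3335, 0.2787, 0.3878], E[r] = 2.5579, γ^t·E[r] = 0.429900, running G = 8.443683
t=6: π = [0.3334, 0.2780, 0.3886], E[r] = 2.5562, γ^t·E[r] = 0.300736, running G = 8.744419
t=7: π = [0.3333, 0.2779, 0.3888], E[r] = 2.5557, γ^t·E[r] = 0.210476, running G = 8.954896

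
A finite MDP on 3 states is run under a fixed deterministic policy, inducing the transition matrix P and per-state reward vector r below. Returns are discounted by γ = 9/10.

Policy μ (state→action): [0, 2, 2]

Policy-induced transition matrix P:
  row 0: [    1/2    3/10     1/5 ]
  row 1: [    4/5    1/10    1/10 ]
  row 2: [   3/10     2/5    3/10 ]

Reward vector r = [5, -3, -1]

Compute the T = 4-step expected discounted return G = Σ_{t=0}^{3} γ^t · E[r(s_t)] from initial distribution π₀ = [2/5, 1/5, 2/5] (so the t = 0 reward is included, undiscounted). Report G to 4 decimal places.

G = 4.8160

t=0: π = [0.4000, 0.2000, 0.4000], E[r] = 1.0000, γ^t·E[r] = 1.000000, running G = 1.000000
t=1: π = [0.4800, 0.3000, 0.2200], E[r] = 1.2800, γ^t·E[r] = 1.152000, running G = 2.152000
t=2: π = [0.5460, 0.2620, 0.1920], E[r] = 1.7520, γ^t·E[r] = 1.419120, running G = 3.571120
t=3: π = [0.5402, 0.2668, 0.1930], E[r] = 1.7076, γ^t·E[r] = 1.244840, running G = 4.815960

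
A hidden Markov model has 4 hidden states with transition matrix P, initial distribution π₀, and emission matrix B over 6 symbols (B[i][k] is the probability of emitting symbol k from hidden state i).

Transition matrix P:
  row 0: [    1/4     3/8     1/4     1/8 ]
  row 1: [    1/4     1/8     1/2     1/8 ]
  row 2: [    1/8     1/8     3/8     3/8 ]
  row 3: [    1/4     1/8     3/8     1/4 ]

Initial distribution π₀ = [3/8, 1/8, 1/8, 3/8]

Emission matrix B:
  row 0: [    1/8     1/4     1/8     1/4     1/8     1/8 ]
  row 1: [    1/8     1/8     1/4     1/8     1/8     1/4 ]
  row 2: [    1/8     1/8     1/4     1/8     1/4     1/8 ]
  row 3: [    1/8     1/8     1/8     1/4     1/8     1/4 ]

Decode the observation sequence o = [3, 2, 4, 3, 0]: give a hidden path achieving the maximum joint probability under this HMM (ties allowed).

t=0: δ = [9.375e-02, 1.562e-02, 1.562e-02, 9.375e-02]  (obs o_0=3)
t=1: δ = [2.930e-03, 8.789e-03, 8.789e-03, 2.930e-03]  ψ = [0, 0, 3, 3]  (obs o_1=2)
t=2: δ = [2.747e-04, 1.373e-04, 1.099e-03, 4.120e-04]  ψ = [1, 0, 1, 2]  (obs o_2=4)
t=3: δ = [3.433e-05, 1.717e-05, 5.150e-05, 1.030e-04]  ψ = [2, 2, 2, 2]  (obs o_3=3)
t=4: δ = [3.219e-06, 1.609e-06, 4.828e-06, 3.219e-06]  ψ = [3, 0, 3, 3]  (obs o_4=0)
backtrack: best end state = 2; path = [0, 1, 2, 3, 2]

path = [0, 1, 2, 3, 2]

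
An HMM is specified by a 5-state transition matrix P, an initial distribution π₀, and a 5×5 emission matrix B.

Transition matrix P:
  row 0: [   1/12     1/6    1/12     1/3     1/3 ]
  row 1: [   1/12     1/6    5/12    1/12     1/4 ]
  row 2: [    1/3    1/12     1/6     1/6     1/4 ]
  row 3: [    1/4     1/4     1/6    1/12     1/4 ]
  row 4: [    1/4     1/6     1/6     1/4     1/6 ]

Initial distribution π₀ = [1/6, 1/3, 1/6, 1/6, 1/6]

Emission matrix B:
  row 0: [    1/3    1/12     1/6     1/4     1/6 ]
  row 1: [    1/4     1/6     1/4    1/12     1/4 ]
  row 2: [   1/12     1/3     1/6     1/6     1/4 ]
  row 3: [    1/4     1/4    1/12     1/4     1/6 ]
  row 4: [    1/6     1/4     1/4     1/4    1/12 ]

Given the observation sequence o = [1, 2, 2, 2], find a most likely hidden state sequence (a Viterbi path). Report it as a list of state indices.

path = [1, 2, 0, 4]

t=0: δ = [1.389e-02, 5.556e-02, 5.556e-02, 4.167e-02, 4.167e-02]  (obs o_0=1)
t=1: δ = [3.086e-03, 2.604e-03, 3.858e-03, 8.681e-04, 3.472e-03]  ψ = [2, 3, 1, 4, 1]  (obs o_1=2)
t=2: δ = [2.143e-04, 1.447e-04, 1.808e-04, 8.573e-05, 2.572e-04]  ψ = [2, 4, 1, 0, 0]  (obs o_2=2)
t=3: δ = [1.072e-05, 1.072e-05, 1.005e-05, 5.954e-06, 1.786e-05]  ψ = [4, 4, 1, 0, 0]  (obs o_3=2)
backtrack: best end state = 4; path = [1, 2, 0, 4]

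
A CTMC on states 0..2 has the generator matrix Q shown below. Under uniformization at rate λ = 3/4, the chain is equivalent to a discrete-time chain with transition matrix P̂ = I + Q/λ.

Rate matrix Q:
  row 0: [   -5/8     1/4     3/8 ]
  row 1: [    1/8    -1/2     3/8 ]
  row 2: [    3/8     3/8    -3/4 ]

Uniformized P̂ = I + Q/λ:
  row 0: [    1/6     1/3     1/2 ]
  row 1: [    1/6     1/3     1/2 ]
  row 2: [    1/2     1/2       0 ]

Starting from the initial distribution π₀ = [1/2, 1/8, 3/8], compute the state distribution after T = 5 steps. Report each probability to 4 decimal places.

π = [0.2786, 0.3893, 0.3320]

t=0: π = [0.5000, 0.1250, 0.3750]
t=1: π = [0.2917, 0.3958, 0.3125]
t=2: π = [0.2708, 0.3854, 0.3438]
t=3: π = [0.2813, 0.3906, 0.3281]
t=4: π = [0.2760, 0.3880, 0.3359]
t=5: π = [0.2786, 0.3893, 0.3320]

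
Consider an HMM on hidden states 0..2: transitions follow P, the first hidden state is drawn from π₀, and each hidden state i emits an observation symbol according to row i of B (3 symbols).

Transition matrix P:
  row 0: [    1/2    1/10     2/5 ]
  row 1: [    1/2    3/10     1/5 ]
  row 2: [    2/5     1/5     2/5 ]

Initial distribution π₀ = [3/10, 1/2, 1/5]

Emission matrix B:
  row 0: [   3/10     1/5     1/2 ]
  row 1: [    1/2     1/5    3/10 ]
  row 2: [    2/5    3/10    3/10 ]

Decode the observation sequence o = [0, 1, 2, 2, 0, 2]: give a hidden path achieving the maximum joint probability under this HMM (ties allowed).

path = [1, 0, 0, 0, 0, 0]

t=0: δ = [9.000e-02, 2.500e-01, 8.000e-02]  (obs o_0=0)
t=1: δ = [2.500e-02, 1.500e-02, 1.500e-02]  ψ = [1, 1, 1]  (obs o_1=1)
t=2: δ = [6.250e-03, 1.350e-03, 3.000e-03]  ψ = [0, 1, 0]  (obs o_2=2)
t=3: δ = [1.563e-03, 1.875e-04, 7.500e-04]  ψ = [0, 0, 0]  (obs o_3=2)
t=4: δ = [2.344e-04, 7.813e-05, 2.500e-04]  ψ = [0, 0, 0]  (obs o_4=0)
t=5: δ = [5.859e-05, 1.500e-05, 3.000e-05]  ψ = [0, 2, 2]  (obs o_5=2)
backtrack: best end state = 0; path = [1, 0, 0, 0, 0, 0]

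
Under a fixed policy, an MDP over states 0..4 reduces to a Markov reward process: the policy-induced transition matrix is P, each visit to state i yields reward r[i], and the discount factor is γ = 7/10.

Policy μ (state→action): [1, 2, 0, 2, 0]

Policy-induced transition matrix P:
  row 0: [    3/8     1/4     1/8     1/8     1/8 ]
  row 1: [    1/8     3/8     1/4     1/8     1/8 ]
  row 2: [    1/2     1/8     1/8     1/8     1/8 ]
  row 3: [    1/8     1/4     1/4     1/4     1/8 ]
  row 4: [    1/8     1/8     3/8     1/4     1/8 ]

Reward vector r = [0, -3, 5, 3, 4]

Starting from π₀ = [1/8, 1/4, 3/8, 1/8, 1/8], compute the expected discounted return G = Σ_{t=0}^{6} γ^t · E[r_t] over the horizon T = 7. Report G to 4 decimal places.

G = 4.6870

t=0: π = [0.1250, 0.2500, 0.3750, 0.1250, 0.1250], E[r] = 2.0000, γ^t·E[r] = 2.000000, running G = 2.000000
t=1: π = [0.2969, 0.2188, 0.2031, 0.1563, 0.1250], E[r] = 1.3281, γ^t·E[r] = 0.929688, running G = 2.929688
t=2: π = [0.2754, 0.2363, 0.2031, 0.1602, 0.1250], E[r] = 1.2871, γ^t·E[r] = 0.630684, running G = 3.560371
t=3: π = [0.2700, 0.2385, 0.2058, 0.1606, 0.1250], E[r] = 1.2954, γ^t·E[r] = 0.444326, running G = 4.004697
t=4: π = [0.2697, 0.2385, 0.2061, 0.1607, 0.1250], E[r] = 1.2975, γ^t·E[r] = 0.311519, running G = 4.316216
t=5: π = [0.2697, 0.2384, 0.2061, 0.1607, 0.1250], E[r] = 1.2976, γ^t·E[r] = 0.218092, running G = 4.534308
t=6: π = [0.2697, 0.2384, 0.2061, 0.1607, 0.1250], E[r] = 1.2976, γ^t·E[r] = 0.152664, running G = 4.686972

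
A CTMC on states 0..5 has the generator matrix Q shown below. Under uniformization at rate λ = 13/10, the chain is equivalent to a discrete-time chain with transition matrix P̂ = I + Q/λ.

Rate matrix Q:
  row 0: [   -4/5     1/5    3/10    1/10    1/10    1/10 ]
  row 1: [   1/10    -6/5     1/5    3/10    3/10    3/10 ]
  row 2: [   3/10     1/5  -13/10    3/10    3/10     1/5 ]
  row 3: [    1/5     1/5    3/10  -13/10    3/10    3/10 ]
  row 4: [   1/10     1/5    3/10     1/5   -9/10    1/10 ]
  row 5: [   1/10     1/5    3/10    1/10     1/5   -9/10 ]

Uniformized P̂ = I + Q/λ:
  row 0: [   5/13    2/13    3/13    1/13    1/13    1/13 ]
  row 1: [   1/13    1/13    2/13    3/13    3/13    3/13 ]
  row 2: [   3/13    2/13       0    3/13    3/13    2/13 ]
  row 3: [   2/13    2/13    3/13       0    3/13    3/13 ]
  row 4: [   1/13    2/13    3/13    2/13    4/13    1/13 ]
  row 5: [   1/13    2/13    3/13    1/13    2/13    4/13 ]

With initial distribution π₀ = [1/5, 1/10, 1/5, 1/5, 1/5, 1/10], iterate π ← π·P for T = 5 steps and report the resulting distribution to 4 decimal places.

t=0: π = [0.2000, 0.1000, 0.2000, 0.2000, 0.2000, 0.1000]
t=1: π = [0.1846, 0.1462, 0.1769, 0.1231, 0.2077, 0.1615]
t=2: π = [0.1704, 0.1426, 0.1787, 0.1331, 0.2059, 0.1692]
t=3: π = [0.1671, 0.1429, 0.1786, 0.1320, 0.2074, 0.1721]
t=4: π = [0.1660, 0.1429, 0.1786, 0.1322, 0.2078, 0.1727]
t=5: π = [0.1656, 0.1429, 0.1786, 0.1322, 0.2079, 0.1728]

π = [0.1656, 0.1429, 0.1786, 0.1322, 0.2079, 0.1728]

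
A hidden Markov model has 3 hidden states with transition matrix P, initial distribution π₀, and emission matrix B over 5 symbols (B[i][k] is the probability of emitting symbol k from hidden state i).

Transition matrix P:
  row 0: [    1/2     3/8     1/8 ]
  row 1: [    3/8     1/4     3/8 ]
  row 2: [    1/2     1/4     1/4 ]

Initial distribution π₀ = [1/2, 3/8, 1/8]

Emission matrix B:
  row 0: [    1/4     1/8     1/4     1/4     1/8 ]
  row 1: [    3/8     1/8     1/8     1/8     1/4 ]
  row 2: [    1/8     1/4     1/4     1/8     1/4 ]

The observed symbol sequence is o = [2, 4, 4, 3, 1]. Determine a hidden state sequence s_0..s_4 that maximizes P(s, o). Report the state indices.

path = [0, 1, 2, 0, 0]

t=0: δ = [1.250e-01, 4.688e-02, 3.125e-02]  (obs o_0=2)
t=1: δ = [7.812e-03, 1.172e-02, 4.395e-03]  ψ = [0, 0, 1]  (obs o_1=4)
t=2: δ = [5.493e-04, 7.324e-04, 1.099e-03]  ψ = [1, 0, 1]  (obs o_2=4)
t=3: δ = [1.373e-04, 3.433e-05, 3.433e-05]  ψ = [2, 2, 1]  (obs o_3=3)
t=4: δ = [8.583e-06, 6.437e-06, 4.292e-06]  ψ = [0, 0, 0]  (obs o_4=1)
backtrack: best end state = 0; path = [0, 1, 2, 0, 0]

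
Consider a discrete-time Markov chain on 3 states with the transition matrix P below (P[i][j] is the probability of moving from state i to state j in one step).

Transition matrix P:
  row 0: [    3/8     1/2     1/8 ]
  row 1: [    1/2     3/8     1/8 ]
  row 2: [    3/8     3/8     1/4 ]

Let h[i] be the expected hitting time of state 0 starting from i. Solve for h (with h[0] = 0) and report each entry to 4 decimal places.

First-step conditioning: h[0] = 0; for i ≠ 0, h[i] = 1 + Σ_k P[i][k]·h[k].
  h[1] = 1 + 3/8·h[1] + 1/8·h[2]
  h[2] = 1 + 3/8·h[1] + 1/4·h[2]
Solving the 2×2 linear system over states ≠ 0 gives exactly h = [0, 56/27, 64/27] (h[0] = 0 is the target).

h = [0.0000, 2.0741, 2.3704]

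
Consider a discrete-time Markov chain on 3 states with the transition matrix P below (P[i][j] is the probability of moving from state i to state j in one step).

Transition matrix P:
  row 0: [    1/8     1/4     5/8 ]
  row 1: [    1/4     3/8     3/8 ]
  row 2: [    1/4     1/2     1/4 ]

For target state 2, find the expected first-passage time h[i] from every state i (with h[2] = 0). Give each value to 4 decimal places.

First-step conditioning: h[2] = 0; for i ≠ 2, h[i] = 1 + Σ_k P[i][k]·h[k].
  h[0] = 1 + 1/8·h[0] + 1/4·h[1]
  h[1] = 1 + 1/4·h[0] + 3/8·h[1]
Solving the 2×2 linear system over states ≠ 2 gives exactly h = [56/31, 72/31, 0] (h[2] = 0 is the target).

h = [1.8065, 2.3226, 0.0000]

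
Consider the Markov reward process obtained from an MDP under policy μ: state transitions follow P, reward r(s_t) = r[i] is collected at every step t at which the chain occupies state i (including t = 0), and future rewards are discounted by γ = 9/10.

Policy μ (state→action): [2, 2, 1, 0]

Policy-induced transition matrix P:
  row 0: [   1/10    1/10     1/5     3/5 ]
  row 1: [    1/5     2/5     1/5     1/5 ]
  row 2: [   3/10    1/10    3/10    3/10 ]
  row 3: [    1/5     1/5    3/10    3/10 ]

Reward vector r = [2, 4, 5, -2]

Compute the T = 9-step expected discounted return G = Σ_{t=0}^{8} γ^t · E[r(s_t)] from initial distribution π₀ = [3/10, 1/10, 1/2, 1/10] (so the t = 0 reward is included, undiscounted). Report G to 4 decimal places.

t=0: π = [0.3000, 0.1000, 0.5000, 0.1000], E[r] = 3.3000, γ^t·E[r] = 3.300000, running G = 3.300000
t=1: π = [0.2200, 0.1400, 0.2600, 0.3800], E[r] = 1.5400, γ^t·E[r] = 1.386000, running G = 4.686000
t=2: π = [0.2040, 0.1800, 0.2640, 0.3520], E[r] = 1.7440, γ^t·E[r] = 1.412640, running G = 6.098640
t=3: π = [0.2060, 0.1892, 0.2616, 0.3432], E[r] = 1.7904, γ^t·E[r] = 1.305202, running G = 7.403842
t=4: π = [0.2056, 0.1911, 0.2605, 0.3429], E[r] = 1.7921, γ^t·E[r] = 1.175784, running G = 8.579625
t=5: π = [0.2055, 0.1916, 0.2603, 0.3426], E[r] = 1.7940, γ^t·E[r] = 1.059334, running G = 9.638960
t=6: π = [0.2055, 0.1917, 0.2603, 0.3425], E[r] = 1.7944, γ^t·E[r] = 0.953619, running G = 10.592579
t=7: π = [0.2055, 0.1918, 0.2603, 0.3425], E[r] = 1.7945, γ^t·E[r] = 0.858298, running G = 11.450877
t=8: π = [0.2055, 0.1918, 0.2603, 0.3425], E[r] = 1.7945, γ^t·E[r] = 0.772479, running G = 12.223356

G = 12.2234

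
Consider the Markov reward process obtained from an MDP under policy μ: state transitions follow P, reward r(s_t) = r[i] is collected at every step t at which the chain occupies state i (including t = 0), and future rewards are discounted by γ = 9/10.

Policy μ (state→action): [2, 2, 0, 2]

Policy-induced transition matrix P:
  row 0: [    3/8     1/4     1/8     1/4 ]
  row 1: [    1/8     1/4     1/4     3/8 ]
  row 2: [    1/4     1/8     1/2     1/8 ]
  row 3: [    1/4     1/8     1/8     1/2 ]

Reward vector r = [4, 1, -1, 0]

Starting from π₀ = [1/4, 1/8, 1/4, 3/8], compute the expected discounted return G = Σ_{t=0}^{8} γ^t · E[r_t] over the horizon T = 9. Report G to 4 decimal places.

t=0: π = [0.2500, 0.1250, 0.2500, 0.3750], E[r] = 0.8750, γ^t·E[r] = 0.875000, running G = 0.875000
t=1: π = [0.2656, 0.1719, 0.2344, 0.3281], E[r] = 1.0000, γ^t·E[r] = 0.900000, running G = 1.775000
t=2: π = [0.2617, 0.1797, 0.2344, 0.3242], E[r] = 0.9922, γ^t·E[r] = 0.803672, running G = 2.578672
t=3: π = [0.2603, 0.1802, 0.2354, 0.3242], E[r] = 0.9858, γ^t·E[r] = 0.718677, running G = 3.297349
t=4: π = [0.2600, 0.1801, 0.2358, 0.3242], E[r] = 0.9843, γ^t·E[r] = 0.645808, running G = 3.943158
t=5: π = [0.2600, 0.1800, 0.2359, 0.3241], E[r] = 0.9841, γ^t·E[r] = 0.581079, running G = 4.524236
t=6: π = [0.2600, 0.1800, 0.2360, 0.3240], E[r] = 0.9840, γ^t·E[r] = 0.522949, running G = 5.047186
t=7: π = [0.2600, 0.1800, 0.2360, 0.3240], E[r] = 0.9840, γ^t·E[r] = 0.470649, running G = 5.517834
t=8: π = [0.2600, 0.1800, 0.2360, 0.3240], E[r] = 0.9840, γ^t·E[r] = 0.423581, running G = 5.941415

G = 5.9414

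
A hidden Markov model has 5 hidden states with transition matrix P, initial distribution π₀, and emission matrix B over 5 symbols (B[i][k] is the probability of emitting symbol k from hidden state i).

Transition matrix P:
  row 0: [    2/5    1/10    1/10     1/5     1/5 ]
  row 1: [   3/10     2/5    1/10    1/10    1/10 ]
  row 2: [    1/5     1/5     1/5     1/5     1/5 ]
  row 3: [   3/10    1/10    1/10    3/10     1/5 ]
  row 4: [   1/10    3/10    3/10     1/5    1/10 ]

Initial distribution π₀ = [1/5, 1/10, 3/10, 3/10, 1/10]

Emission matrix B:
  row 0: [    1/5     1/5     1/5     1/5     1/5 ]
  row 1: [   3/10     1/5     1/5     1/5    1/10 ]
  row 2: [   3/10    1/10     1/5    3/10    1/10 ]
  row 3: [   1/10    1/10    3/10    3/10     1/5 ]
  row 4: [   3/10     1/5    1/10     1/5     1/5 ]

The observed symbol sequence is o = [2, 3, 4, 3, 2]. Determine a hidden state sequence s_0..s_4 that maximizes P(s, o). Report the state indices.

path = [3, 3, 3, 3, 3]

t=0: δ = [4.000e-02, 2.000e-02, 6.000e-02, 9.000e-02, 1.000e-02]  (obs o_0=2)
t=1: δ = [5.400e-03, 2.400e-03, 3.600e-03, 8.100e-03, 3.600e-03]  ψ = [3, 2, 2, 3, 3]  (obs o_1=3)
t=2: δ = [4.860e-04, 1.080e-04, 1.080e-04, 4.860e-04, 3.240e-04]  ψ = [3, 4, 4, 3, 3]  (obs o_2=4)
t=3: δ = [3.888e-05, 1.944e-05, 2.916e-05, 4.374e-05, 1.944e-05]  ψ = [0, 4, 4, 3, 0]  (obs o_3=3)
t=4: δ = [3.110e-06, 1.555e-06, 1.166e-06, 3.937e-06, 8.748e-07]  ψ = [0, 1, 2, 3, 3]  (obs o_4=2)
backtrack: best end state = 3; path = [3, 3, 3, 3, 3]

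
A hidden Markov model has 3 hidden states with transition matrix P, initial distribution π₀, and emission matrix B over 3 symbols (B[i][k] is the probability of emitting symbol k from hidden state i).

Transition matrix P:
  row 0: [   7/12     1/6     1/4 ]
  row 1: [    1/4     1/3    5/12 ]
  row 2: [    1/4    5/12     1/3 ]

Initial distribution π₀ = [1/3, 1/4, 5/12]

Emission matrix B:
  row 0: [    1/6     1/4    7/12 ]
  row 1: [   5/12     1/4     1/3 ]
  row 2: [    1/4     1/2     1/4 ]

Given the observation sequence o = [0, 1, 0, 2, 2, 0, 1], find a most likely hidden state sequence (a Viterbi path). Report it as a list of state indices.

path = [1, 2, 1, 0, 0, 1, 2]

t=0: δ = [5.556e-02, 1.042e-01, 1.042e-01]  (obs o_0=0)
t=1: δ = [8.102e-03, 1.085e-02, 2.170e-02]  ψ = [0, 2, 1]  (obs o_1=1)
t=2: δ = [9.042e-04, 3.768e-03, 1.808e-03]  ψ = [2, 2, 2]  (obs o_2=0)
t=3: δ = [5.494e-04, 4.186e-04, 3.925e-04]  ψ = [1, 1, 1]  (obs o_3=2)
t=4: δ = [1.870e-04, 5.451e-05, 4.361e-05]  ψ = [0, 2, 1]  (obs o_4=2)
t=5: δ = [1.818e-05, 1.298e-05, 1.169e-05]  ψ = [0, 0, 0]  (obs o_5=0)
t=6: δ = [2.651e-06, 1.217e-06, 2.705e-06]  ψ = [0, 2, 1]  (obs o_6=1)
backtrack: best end state = 2; path = [1, 2, 1, 0, 0, 1, 2]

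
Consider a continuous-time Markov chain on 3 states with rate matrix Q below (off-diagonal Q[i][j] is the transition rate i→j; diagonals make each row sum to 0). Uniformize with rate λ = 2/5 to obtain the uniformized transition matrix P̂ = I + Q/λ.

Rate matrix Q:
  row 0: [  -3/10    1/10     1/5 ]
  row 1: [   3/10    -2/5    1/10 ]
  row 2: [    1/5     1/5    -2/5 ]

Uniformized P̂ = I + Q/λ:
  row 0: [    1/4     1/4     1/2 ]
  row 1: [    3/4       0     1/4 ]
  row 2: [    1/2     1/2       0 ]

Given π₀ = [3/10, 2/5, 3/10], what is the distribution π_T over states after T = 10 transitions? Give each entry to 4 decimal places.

t=0: π = [0.3000, 0.4000, 0.3000]
t=1: π = [0.5250, 0.2250, 0.2500]
t=2: π = [0.4250, 0.2563, 0.3188]
t=3: π = [0.4578, 0.2656, 0.2766]
t=4: π = [0.4520, 0.2527, 0.2953]
t=5: π = [0.4502, 0.2606, 0.2892]
t=6: π = [0.4526, 0.2571, 0.2903]
t=7: π = [0.4511, 0.2583, 0.2906]
t=8: π = [0.4518, 0.2581, 0.2901]
t=9: π = [0.4516, 0.2580, 0.2904]
t=10: π = [0.4516, 0.2581, 0.2903]

π = [0.4516, 0.2581, 0.2903]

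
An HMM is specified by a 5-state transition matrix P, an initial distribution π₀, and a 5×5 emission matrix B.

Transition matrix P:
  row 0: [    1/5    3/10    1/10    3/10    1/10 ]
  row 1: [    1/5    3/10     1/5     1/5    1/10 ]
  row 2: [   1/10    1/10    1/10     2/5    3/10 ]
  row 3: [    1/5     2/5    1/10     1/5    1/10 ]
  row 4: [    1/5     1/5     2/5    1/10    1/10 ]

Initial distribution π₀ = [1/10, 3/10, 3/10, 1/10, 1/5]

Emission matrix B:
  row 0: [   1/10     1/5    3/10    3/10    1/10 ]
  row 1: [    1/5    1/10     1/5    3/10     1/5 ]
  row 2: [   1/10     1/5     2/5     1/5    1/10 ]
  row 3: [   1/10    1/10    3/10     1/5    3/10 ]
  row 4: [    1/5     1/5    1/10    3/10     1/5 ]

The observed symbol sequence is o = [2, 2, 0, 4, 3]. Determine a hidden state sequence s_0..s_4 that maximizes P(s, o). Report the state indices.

path = [2, 3, 1, 3, 1]

t=0: δ = [3.000e-02, 6.000e-02, 1.200e-01, 3.000e-02, 2.000e-02]  (obs o_0=2)
t=1: δ = [3.600e-03, 3.600e-03, 4.800e-03, 1.440e-02, 3.600e-03]  ψ = [1, 1, 1, 2, 2]  (obs o_1=2)
t=2: δ = [2.880e-04, 1.152e-03, 1.440e-04, 2.880e-04, 2.880e-04]  ψ = [3, 3, 3, 3, 2]  (obs o_2=0)
t=3: δ = [2.304e-05, 6.912e-05, 2.304e-05, 6.912e-05, 2.304e-05]  ψ = [1, 1, 1, 1, 1]  (obs o_3=4)
t=4: δ = [4.147e-06, 8.294e-06, 2.765e-06, 2.765e-06, 2.074e-06]  ψ = [1, 3, 1, 1, 1]  (obs o_4=3)
backtrack: best end state = 1; path = [2, 3, 1, 3, 1]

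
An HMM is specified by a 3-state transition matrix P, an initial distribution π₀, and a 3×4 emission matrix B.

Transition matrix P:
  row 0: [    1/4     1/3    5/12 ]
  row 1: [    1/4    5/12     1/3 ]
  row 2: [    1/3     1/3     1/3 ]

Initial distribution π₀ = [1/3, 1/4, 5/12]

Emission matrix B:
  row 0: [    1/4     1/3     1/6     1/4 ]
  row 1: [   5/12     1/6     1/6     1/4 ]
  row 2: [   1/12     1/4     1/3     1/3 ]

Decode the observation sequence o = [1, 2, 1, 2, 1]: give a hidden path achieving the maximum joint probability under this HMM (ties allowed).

path = [0, 2, 0, 2, 0]

t=0: δ = [1.111e-01, 4.167e-02, 1.042e-01]  (obs o_0=1)
t=1: δ = [5.787e-03, 6.173e-03, 1.543e-02]  ψ = [2, 0, 0]  (obs o_1=2)
t=2: δ = [1.715e-03, 8.573e-04, 1.286e-03]  ψ = [2, 2, 2]  (obs o_2=1)
t=3: δ = [7.144e-05, 9.526e-05, 2.381e-04]  ψ = [0, 0, 0]  (obs o_3=2)
t=4: δ = [2.646e-05, 1.323e-05, 1.985e-05]  ψ = [2, 2, 2]  (obs o_4=1)
backtrack: best end state = 0; path = [0, 2, 0, 2, 0]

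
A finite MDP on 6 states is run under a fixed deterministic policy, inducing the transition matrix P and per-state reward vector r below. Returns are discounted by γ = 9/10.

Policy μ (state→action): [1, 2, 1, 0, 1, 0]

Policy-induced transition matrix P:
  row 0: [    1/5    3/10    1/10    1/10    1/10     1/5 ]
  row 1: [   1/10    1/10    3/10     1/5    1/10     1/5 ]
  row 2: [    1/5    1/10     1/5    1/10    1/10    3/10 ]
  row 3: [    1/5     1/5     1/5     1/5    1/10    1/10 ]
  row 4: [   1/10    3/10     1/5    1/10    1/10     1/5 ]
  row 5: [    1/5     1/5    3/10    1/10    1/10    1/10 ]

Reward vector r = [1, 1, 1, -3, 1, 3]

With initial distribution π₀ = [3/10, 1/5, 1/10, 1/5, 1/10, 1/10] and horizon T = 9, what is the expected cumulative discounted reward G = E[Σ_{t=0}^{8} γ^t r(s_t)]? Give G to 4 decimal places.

G = 4.7082

t=0: π = [0.3000, 0.2000, 0.1000, 0.2000, 0.1000, 0.1000], E[r] = 0.4000, γ^t·E[r] = 0.400000, running G = 0.400000
t=1: π = [0.1700, 0.2100, 0.2000, 0.1400, 0.1000, 0.1800], E[r] = 0.8000, γ^t·E[r] = 0.720000, running G = 1.120000
t=2: π = [0.1690, 0.1860, 0.2220, 0.1350, 0.1000, 0.1880], E[r] = 0.8360, γ^t·E[r] = 0.677160, running G = 1.797160
t=3: π = [0.1714, 0.1861, 0.2205, 0.1321, 0.1000, 0.1899], E[r] = 0.8514, γ^t·E[r] = 0.620671, running G = 2.417831
t=4: π = [0.1714, 0.1865, 0.2205, 0.1318, 0.1000, 0.1899], E[r] = 0.8524, γ^t·E[r] = 0.559273, running G = 2.977103
t=5: π = [0.1714, 0.1864, 0.2205, 0.1318, 0.1000, 0.1899], E[r] = 0.8524, γ^t·E[r] = 0.503356, running G = 3.480459
t=6: π = [0.1714, 0.1864, 0.2205, 0.1318, 0.1000, 0.1899], E[r] = 0.8524, γ^t·E[r] = 0.453025, running G = 3.933485
t=7: π = [0.1714, 0.1864, 0.2205, 0.1318, 0.1000, 0.1899], E[r] = 0.8525, γ^t·E[r] = 0.407725, running G = 4.341209
t=8: π = [0.1714, 0.1864, 0.2205, 0.1318, 0.1000, 0.1899], E[r] = 0.8525, γ^t·E[r] = 0.366952, running G = 4.708161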